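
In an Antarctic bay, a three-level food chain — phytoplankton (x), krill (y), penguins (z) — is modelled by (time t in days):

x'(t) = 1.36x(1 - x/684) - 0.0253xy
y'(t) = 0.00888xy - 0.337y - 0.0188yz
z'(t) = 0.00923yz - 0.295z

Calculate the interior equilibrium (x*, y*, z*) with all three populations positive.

x* ≈ 277, y* ≈ 32, z* ≈ 113

From dz/dt = 0: 0.00923y* = 0.295, so y* = 32.
From dx/dt = 0: 1.36(1 - x*/684) = 0.0253·32, giving x* = 684·(1 - 0.595) = 277.
From dy/dt = 0: 0.00888·277 - 0.337 = 0.0188z*, so z* = 2.13/0.0188 = 113.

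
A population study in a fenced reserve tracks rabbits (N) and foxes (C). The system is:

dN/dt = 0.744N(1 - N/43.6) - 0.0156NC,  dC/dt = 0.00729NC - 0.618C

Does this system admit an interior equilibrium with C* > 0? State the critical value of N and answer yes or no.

Threshold N = 84.8; K < 84.8, so no, the predator goes extinct.

The predator equation gives dC/dt > 0 only when N > 0.618/0.00729 = 84.8.
Without the predator, N → K = 43.6. Since 43.6 < 84.8, the predator cannot invade.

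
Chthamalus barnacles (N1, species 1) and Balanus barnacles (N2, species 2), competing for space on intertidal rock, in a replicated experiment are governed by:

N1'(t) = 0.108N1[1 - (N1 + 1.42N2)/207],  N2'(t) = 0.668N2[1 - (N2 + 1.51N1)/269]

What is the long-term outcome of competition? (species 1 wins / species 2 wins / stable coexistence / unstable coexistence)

unstable coexistence (outcome depends on initial conditions)

Compare the nullcline intercepts: K1/α12 = 207/1.42 = 146 < K2 = 269; K2/α21 = 269/1.51 = 178 < K1 = 207.
Since both are reversed, neither can invade when rare; the interior point is a saddle.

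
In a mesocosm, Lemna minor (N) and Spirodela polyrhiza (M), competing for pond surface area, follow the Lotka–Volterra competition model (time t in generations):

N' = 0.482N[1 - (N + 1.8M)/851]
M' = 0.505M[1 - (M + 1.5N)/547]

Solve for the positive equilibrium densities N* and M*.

N* ≈ 78.6, M* ≈ 429

Setting both brackets to zero gives the nullclines N + 1.8M = 851 and 1.5N + M = 547.
Substituting M = 547 - 1.5N into the first: N(1 - 1.8·1.5) = 851 - 1.8·547.
So N* = -134/-1.7 = 78.6, and then M* = 547 - 1.5·78.6 = 429.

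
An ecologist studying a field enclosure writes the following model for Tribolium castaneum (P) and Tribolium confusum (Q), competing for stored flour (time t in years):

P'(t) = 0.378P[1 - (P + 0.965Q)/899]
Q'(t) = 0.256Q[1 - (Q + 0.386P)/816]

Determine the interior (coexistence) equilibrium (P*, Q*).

P* ≈ 178, Q* ≈ 747

Setting both brackets to zero gives the nullclines P + 0.965Q = 899 and 0.386P + Q = 816.
Substituting Q = 816 - 0.386P into the first: P(1 - 0.965·0.386) = 899 - 0.965·816.
So P* = 112/0.628 = 178, and then Q* = 816 - 0.386·178 = 747.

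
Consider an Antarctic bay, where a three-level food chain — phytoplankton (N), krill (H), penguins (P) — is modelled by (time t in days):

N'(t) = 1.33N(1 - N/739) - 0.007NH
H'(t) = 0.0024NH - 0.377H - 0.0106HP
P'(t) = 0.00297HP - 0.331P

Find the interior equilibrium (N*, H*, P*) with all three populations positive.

N* ≈ 306, H* ≈ 111, P* ≈ 33.6

From dP/dt = 0: 0.00297H* = 0.331, so H* = 111.
From dN/dt = 0: 1.33(1 - N*/739) = 0.007·111, giving N* = 739·(1 - 0.587) = 306.
From dH/dt = 0: 0.0024·306 - 0.377 = 0.0106P*, so P* = 0.356/0.0106 = 33.6.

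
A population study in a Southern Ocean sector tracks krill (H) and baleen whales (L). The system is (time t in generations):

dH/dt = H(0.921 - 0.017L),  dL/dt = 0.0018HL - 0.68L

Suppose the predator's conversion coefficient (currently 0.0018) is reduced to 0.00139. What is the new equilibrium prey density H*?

At the interior fixed point, setting dL/dt = 0 with L > 0 fixes H* = (predator death rate)/(HL coefficient) — independent of the other coefficients.
With the change, H* = 0.68/0.00139 = 489; it rises from 378.

H* ≈ 489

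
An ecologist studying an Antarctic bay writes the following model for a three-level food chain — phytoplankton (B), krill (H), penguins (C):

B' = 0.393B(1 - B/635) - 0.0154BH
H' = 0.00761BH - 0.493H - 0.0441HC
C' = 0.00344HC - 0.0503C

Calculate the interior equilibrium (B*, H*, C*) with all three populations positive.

From dC/dt = 0: 0.00344H* = 0.0503, so H* = 14.6.
From dB/dt = 0: 0.393(1 - B*/635) = 0.0154·14.6, giving B* = 635·(1 - 0.573) = 271.
From dH/dt = 0: 0.00761·271 - 0.493 = 0.0441C*, so C* = 1.57/0.0441 = 35.6.

B* ≈ 271, H* ≈ 14.6, C* ≈ 35.6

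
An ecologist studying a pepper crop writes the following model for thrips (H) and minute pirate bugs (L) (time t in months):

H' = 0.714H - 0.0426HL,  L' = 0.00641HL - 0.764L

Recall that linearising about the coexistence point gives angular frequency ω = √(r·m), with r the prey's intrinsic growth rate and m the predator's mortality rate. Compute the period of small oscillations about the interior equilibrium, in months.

Here r = 0.714 and m = 0.764, so r·m = 0.545.
ω = √0.545 = 0.739 per month, hence T = 2π/ω ≈ 8.51 months.

T ≈ 8.51 months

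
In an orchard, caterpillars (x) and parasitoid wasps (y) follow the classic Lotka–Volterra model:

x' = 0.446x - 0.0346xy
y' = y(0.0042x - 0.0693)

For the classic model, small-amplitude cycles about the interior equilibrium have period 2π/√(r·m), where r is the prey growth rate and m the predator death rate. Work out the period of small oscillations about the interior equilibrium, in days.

T ≈ 35.7 days

Here r = 0.446 and m = 0.0693, so r·m = 0.0309.
ω = √0.0309 = 0.176 per day, hence T = 2π/ω ≈ 35.7 days.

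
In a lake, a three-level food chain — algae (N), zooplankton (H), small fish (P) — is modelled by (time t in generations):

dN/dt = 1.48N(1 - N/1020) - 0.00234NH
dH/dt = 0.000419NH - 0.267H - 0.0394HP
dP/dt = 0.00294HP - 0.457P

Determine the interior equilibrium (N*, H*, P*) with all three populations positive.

N* ≈ 769, H* ≈ 155, P* ≈ 1.4

From dP/dt = 0: 0.00294H* = 0.457, so H* = 155.
From dN/dt = 0: 1.48(1 - N*/1020) = 0.00234·155, giving N* = 1020·(1 - 0.246) = 769.
From dH/dt = 0: 0.000419·769 - 0.267 = 0.0394P*, so P* = 0.0553/0.0394 = 1.4.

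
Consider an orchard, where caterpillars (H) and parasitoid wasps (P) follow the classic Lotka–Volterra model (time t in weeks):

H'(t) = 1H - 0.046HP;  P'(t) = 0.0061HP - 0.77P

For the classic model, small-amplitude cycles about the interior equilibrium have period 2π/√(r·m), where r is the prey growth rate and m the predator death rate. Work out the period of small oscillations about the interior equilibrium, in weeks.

T ≈ 7.16 weeks

Here r = 1 and m = 0.77, so r·m = 0.77.
ω = √0.77 = 0.877 per week, hence T = 2π/ω ≈ 7.16 weeks.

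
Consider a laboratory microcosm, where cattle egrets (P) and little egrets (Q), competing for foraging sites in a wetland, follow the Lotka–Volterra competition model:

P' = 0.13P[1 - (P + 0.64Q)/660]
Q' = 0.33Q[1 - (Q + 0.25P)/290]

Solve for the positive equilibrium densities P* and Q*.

Setting both brackets to zero gives the nullclines P + 0.64Q = 660 and 0.25P + Q = 290.
Substituting Q = 290 - 0.25P into the first: P(1 - 0.64·0.25) = 660 - 0.64·290.
So P* = 474/0.84 = 565, and then Q* = 290 - 0.25·565 = 149.

P* ≈ 565, Q* ≈ 149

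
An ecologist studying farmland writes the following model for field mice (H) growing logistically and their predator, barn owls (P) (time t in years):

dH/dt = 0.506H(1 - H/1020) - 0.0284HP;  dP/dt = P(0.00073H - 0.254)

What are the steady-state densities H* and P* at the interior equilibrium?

From dP/dt = 0 with P > 0: 0.00073H* = 0.254, so H* = 348.
Substitute into dH/dt = 0: 0.506(1 - 348/1020) = 0.0284P*.
The bracket is 0.659, giving P* = 0.333/0.0284 = 11.7.

H* ≈ 348, P* ≈ 11.7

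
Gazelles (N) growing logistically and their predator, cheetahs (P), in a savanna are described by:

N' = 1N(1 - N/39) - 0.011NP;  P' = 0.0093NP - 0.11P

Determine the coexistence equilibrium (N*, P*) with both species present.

From dP/dt = 0 with P > 0: 0.0093N* = 0.11, so N* = 11.8.
Substitute into dN/dt = 0: 1(1 - 11.8/39) = 0.011P*.
The bracket is 0.697, giving P* = 0.697/0.011 = 63.3.

N* ≈ 11.8, P* ≈ 63.3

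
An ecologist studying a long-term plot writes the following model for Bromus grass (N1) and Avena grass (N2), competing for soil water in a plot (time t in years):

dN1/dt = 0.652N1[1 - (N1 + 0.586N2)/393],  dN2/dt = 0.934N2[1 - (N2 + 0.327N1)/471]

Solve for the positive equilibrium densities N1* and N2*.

N1* ≈ 145, N2* ≈ 424

Setting both brackets to zero gives the nullclines N1 + 0.586N2 = 393 and 0.327N1 + N2 = 471.
Substituting N2 = 471 - 0.327N1 into the first: N1(1 - 0.586·0.327) = 393 - 0.586·471.
So N1* = 117/0.808 = 145, and then N2* = 471 - 0.327·145 = 424.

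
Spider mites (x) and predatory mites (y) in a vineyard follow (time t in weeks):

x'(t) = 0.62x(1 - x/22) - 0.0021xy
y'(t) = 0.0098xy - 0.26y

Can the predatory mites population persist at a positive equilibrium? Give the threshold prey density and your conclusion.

Threshold x = 26.5; K < 26.5, so no, the predator goes extinct.

The predator equation gives dy/dt > 0 only when x > 0.26/0.0098 = 26.5.
Without the predator, x → K = 22. Since 22 < 26.5, the predator cannot invade.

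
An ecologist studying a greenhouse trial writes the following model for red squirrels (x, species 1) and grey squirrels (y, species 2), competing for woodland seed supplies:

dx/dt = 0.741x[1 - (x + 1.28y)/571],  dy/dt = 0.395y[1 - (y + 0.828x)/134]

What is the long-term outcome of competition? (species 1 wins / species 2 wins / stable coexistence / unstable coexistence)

species 1 excludes species 2

Compare the nullcline intercepts: K1/α12 = 571/1.28 = 446 > K2 = 134; K2/α21 = 134/0.828 = 162 < K1 = 571.
Since the inequalities point opposite ways, species 1 can invade but species 2 cannot.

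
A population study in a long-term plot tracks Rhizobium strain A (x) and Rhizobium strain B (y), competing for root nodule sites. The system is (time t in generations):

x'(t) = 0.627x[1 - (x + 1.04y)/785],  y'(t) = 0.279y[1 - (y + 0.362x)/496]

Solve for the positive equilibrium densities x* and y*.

x* ≈ 432, y* ≈ 340

Setting both brackets to zero gives the nullclines x + 1.04y = 785 and 0.362x + y = 496.
Substituting y = 496 - 0.362x into the first: x(1 - 1.04·0.362) = 785 - 1.04·496.
So x* = 269/0.624 = 432, and then y* = 496 - 0.362·432 = 340.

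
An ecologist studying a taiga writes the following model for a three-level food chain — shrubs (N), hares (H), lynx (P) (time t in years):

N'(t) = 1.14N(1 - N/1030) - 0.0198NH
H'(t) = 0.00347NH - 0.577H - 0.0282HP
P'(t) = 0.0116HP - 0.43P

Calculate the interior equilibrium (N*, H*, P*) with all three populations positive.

From dP/dt = 0: 0.0116H* = 0.43, so H* = 37.1.
From dN/dt = 0: 1.14(1 - N*/1030) = 0.0198·37.1, giving N* = 1030·(1 - 0.644) = 367.
From dH/dt = 0: 0.00347·367 - 0.577 = 0.0282P*, so P* = 0.696/0.0282 = 24.7.

N* ≈ 367, H* ≈ 37.1, P* ≈ 24.7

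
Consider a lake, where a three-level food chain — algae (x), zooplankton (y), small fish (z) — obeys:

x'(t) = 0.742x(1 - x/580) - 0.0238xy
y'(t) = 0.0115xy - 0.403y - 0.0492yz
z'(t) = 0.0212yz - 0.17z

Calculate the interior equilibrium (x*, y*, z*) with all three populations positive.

x* ≈ 431, y* ≈ 8.02, z* ≈ 92.5

From dz/dt = 0: 0.0212y* = 0.17, so y* = 8.02.
From dx/dt = 0: 0.742(1 - x*/580) = 0.0238·8.02, giving x* = 580·(1 - 0.257) = 431.
From dy/dt = 0: 0.0115·431 - 0.403 = 0.0492z*, so z* = 4.55/0.0492 = 92.5.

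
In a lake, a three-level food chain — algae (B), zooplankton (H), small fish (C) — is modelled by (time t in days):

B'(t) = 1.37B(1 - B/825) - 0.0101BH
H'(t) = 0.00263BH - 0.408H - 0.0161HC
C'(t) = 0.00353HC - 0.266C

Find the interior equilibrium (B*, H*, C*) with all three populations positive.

From dC/dt = 0: 0.00353H* = 0.266, so H* = 75.4.
From dB/dt = 0: 1.37(1 - B*/825) = 0.0101·75.4, giving B* = 825·(1 - 0.556) = 367.
From dH/dt = 0: 0.00263·367 - 0.408 = 0.0161C*, so C* = 0.556/0.0161 = 34.6.

B* ≈ 367, H* ≈ 75.4, C* ≈ 34.6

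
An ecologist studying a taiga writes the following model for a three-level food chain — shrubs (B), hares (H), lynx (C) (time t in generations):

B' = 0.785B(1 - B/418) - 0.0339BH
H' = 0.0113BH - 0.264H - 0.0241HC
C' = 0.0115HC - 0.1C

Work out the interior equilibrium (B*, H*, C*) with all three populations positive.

From dC/dt = 0: 0.0115H* = 0.1, so H* = 8.7.
From dB/dt = 0: 0.785(1 - B*/418) = 0.0339·8.7, giving B* = 418·(1 - 0.376) = 261.
From dH/dt = 0: 0.0113·261 - 0.264 = 0.0241C*, so C* = 2.69/0.0241 = 111.

B* ≈ 261, H* ≈ 8.7, C* ≈ 111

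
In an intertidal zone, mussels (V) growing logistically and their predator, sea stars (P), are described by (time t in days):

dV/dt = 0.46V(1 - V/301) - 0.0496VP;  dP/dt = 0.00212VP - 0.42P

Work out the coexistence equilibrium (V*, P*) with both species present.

From dP/dt = 0 with P > 0: 0.00212V* = 0.42, so V* = 198.
Substitute into dV/dt = 0: 0.46(1 - 198/301) = 0.0496P*.
The bracket is 0.342, giving P* = 0.157/0.0496 = 3.17.

V* ≈ 198, P* ≈ 3.17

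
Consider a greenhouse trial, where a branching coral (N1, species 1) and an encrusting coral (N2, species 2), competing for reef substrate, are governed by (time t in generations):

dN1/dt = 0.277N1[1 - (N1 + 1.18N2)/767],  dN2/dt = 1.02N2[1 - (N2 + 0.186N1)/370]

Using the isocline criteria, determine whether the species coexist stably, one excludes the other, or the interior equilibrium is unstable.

stable coexistence

Compare the nullcline intercepts: K1/α12 = 767/1.18 = 650 > K2 = 370; K2/α21 = 370/0.186 = 1990 > K1 = 767.
Since both inequalities hold, each species can invade when rare, so the interior equilibrium is stable.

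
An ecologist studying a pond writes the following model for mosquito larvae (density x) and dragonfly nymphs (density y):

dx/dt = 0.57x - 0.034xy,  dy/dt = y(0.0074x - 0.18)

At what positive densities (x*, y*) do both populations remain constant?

x* ≈ 24.3, y* ≈ 16.8

Set dy/dt = 0 with y > 0: 0.0074x - 0.18 = 0, so x* = 0.18/0.0074 = 24.3.
Set dx/dt = 0 with x > 0: 0.57 - 0.034y = 0, so y* = 0.57/0.034 = 16.8.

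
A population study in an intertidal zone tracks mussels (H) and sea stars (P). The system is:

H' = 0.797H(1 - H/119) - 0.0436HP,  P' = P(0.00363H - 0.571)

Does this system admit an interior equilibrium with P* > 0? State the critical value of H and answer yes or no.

Threshold H = 157; K < 157, so no, the predator goes extinct.

The predator equation gives dP/dt > 0 only when H > 0.571/0.00363 = 157.
Without the predator, H → K = 119. Since 119 < 157, the predator cannot invade.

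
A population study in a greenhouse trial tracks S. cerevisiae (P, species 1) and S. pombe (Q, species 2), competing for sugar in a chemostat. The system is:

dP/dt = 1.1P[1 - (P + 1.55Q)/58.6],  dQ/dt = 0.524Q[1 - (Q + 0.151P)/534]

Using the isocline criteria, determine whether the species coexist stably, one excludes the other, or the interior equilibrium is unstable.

Compare the nullcline intercepts: K1/α12 = 58.6/1.55 = 37.8 < K2 = 534; K2/α21 = 534/0.151 = 3540 > K1 = 58.6.
Since the inequalities point opposite ways, species 2 can invade but species 1 cannot.

species 2 excludes species 1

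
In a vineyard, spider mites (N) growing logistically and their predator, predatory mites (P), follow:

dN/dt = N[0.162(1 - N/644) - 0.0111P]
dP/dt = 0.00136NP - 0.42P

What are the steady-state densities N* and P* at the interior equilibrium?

N* ≈ 309, P* ≈ 7.6

From dP/dt = 0 with P > 0: 0.00136N* = 0.42, so N* = 309.
Substitute into dN/dt = 0: 0.162(1 - 309/644) = 0.0111P*.
The bracket is 0.52, giving P* = 0.0843/0.0111 = 7.6.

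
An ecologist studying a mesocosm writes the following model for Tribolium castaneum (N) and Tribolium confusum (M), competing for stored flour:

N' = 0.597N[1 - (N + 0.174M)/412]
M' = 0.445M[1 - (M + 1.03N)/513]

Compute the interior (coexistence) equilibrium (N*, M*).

N* ≈ 393, M* ≈ 108

Setting both brackets to zero gives the nullclines N + 0.174M = 412 and 1.03N + M = 513.
Substituting M = 513 - 1.03N into the first: N(1 - 0.174·1.03) = 412 - 0.174·513.
So N* = 323/0.821 = 393, and then M* = 513 - 1.03·393 = 108.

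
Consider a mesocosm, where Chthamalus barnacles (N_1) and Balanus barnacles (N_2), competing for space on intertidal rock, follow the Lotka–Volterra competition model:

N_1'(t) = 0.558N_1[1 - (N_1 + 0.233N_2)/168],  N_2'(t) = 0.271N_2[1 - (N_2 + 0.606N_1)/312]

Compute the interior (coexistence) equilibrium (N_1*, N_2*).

Setting both brackets to zero gives the nullclines N_1 + 0.233N_2 = 168 and 0.606N_1 + N_2 = 312.
Substituting N_2 = 312 - 0.606N_1 into the first: N_1(1 - 0.233·0.606) = 168 - 0.233·312.
So N_1* = 95.3/0.859 = 111, and then N_2* = 312 - 0.606·111 = 245.

N_1* ≈ 111, N_2* ≈ 245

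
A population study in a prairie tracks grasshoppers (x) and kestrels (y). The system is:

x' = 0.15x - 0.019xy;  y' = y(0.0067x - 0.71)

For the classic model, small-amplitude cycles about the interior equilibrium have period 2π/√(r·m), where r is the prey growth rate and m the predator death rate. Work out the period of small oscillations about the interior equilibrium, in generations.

Here r = 0.15 and m = 0.71, so r·m = 0.106.
ω = √0.106 = 0.326 per generation, hence T = 2π/ω ≈ 19.3 generations.

T ≈ 19.3 generations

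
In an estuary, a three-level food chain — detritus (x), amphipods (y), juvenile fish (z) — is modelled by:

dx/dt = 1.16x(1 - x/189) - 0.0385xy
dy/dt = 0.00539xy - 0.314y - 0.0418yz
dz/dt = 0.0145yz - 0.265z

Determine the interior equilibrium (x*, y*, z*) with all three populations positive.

x* ≈ 74.4, y* ≈ 18.3, z* ≈ 2.08

From dz/dt = 0: 0.0145y* = 0.265, so y* = 18.3.
From dx/dt = 0: 1.16(1 - x*/189) = 0.0385·18.3, giving x* = 189·(1 - 0.607) = 74.4.
From dy/dt = 0: 0.00539·74.4 - 0.314 = 0.0418z*, so z* = 0.0868/0.0418 = 2.08.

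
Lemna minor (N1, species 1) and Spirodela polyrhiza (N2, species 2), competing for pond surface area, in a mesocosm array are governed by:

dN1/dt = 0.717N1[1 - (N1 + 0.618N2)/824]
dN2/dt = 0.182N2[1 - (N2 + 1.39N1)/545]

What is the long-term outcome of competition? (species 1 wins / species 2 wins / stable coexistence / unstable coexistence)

species 1 excludes species 2

Compare the nullcline intercepts: K1/α12 = 824/0.618 = 1330 > K2 = 545; K2/α21 = 545/1.39 = 392 < K1 = 824.
Since the inequalities point opposite ways, species 1 can invade but species 2 cannot.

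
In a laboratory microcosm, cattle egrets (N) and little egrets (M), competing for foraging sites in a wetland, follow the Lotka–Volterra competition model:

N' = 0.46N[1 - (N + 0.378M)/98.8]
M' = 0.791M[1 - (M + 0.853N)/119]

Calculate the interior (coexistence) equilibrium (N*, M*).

N* ≈ 79.4, M* ≈ 51.2

Setting both brackets to zero gives the nullclines N + 0.378M = 98.8 and 0.853N + M = 119.
Substituting M = 119 - 0.853N into the first: N(1 - 0.378·0.853) = 98.8 - 0.378·119.
So N* = 53.8/0.678 = 79.4, and then M* = 119 - 0.853·79.4 = 51.2.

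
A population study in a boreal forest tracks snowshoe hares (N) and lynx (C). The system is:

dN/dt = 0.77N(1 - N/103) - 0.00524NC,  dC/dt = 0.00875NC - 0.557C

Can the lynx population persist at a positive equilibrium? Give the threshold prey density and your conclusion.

The predator equation gives dC/dt > 0 only when N > 0.557/0.00875 = 63.7.
Without the predator, N → K = 103. Since 103 > 63.7, the predator can invade and persist.

Threshold N = 63.7; K > 63.7, so yes, the predator persists.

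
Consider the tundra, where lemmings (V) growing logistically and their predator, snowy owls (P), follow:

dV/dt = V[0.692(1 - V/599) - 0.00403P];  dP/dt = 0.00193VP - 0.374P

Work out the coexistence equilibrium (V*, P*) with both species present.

V* ≈ 194, P* ≈ 116

From dP/dt = 0 with P > 0: 0.00193V* = 0.374, so V* = 194.
Substitute into dV/dt = 0: 0.692(1 - 194/599) = 0.00403P*.
The bracket is 0.676, giving P* = 0.468/0.00403 = 116.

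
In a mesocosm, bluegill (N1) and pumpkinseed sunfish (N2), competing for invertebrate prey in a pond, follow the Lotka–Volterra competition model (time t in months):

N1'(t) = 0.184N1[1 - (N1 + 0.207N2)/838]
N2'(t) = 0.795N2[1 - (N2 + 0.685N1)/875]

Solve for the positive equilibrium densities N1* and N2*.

Setting both brackets to zero gives the nullclines N1 + 0.207N2 = 838 and 0.685N1 + N2 = 875.
Substituting N2 = 875 - 0.685N1 into the first: N1(1 - 0.207·0.685) = 838 - 0.207·875.
So N1* = 657/0.858 = 765, and then N2* = 875 - 0.685·765 = 351.

N1* ≈ 765, N2* ≈ 351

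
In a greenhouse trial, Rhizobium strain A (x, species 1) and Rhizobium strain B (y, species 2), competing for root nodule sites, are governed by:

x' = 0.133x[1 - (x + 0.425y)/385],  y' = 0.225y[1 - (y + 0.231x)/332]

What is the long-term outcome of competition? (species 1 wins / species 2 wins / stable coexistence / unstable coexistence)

stable coexistence

Compare the nullcline intercepts: K1/α12 = 385/0.425 = 906 > K2 = 332; K2/α21 = 332/0.231 = 1440 > K1 = 385.
Since both inequalities hold, each species can invade when rare, so the interior equilibrium is stable.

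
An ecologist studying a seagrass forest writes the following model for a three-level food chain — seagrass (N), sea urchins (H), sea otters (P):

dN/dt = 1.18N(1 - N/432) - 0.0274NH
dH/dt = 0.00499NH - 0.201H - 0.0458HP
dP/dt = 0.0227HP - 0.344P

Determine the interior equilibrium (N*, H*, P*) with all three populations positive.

N* ≈ 280, H* ≈ 15.2, P* ≈ 26.1

From dP/dt = 0: 0.0227H* = 0.344, so H* = 15.2.
From dN/dt = 0: 1.18(1 - N*/432) = 0.0274·15.2, giving N* = 432·(1 - 0.352) = 280.
From dH/dt = 0: 0.00499·280 - 0.201 = 0.0458P*, so P* = 1.2/0.0458 = 26.1.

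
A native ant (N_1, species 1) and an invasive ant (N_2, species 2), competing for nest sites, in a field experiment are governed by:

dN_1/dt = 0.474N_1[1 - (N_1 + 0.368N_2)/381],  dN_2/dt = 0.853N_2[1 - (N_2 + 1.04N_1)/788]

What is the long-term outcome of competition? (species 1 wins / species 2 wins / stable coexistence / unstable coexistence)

stable coexistence

Compare the nullcline intercepts: K1/α12 = 381/0.368 = 1040 > K2 = 788; K2/α21 = 788/1.04 = 758 > K1 = 381.
Since both inequalities hold, each species can invade when rare, so the interior equilibrium is stable.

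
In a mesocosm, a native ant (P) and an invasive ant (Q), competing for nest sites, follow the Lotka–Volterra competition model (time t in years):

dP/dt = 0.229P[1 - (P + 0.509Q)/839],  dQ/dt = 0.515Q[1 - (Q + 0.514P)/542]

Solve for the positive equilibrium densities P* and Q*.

Setting both brackets to zero gives the nullclines P + 0.509Q = 839 and 0.514P + Q = 542.
Substituting Q = 542 - 0.514P into the first: P(1 - 0.509·0.514) = 839 - 0.509·542.
So P* = 563/0.738 = 763, and then Q* = 542 - 0.514·763 = 150.

P* ≈ 763, Q* ≈ 150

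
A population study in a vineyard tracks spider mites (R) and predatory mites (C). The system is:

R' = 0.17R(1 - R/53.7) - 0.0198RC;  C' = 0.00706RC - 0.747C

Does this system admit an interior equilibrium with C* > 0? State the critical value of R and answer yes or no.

Threshold R = 106; K < 106, so no, the predator goes extinct.

The predator equation gives dC/dt > 0 only when R > 0.747/0.00706 = 106.
Without the predator, R → K = 53.7. Since 53.7 < 106, the predator cannot invade.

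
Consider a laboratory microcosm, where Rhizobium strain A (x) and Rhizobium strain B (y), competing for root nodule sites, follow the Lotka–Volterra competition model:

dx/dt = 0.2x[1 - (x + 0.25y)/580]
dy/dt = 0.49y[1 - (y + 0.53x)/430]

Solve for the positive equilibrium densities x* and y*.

x* ≈ 545, y* ≈ 141

Setting both brackets to zero gives the nullclines x + 0.25y = 580 and 0.53x + y = 430.
Substituting y = 430 - 0.53x into the first: x(1 - 0.25·0.53) = 580 - 0.25·430.
So x* = 472/0.867 = 545, and then y* = 430 - 0.53·545 = 141.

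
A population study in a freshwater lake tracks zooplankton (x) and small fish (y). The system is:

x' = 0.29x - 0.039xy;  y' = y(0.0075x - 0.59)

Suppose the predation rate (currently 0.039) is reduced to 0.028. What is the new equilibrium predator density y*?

At the interior fixed point, setting dx/dt = 0 with x > 0 fixes y* = (prey growth rate)/(xy coefficient) — independent of the other coefficients.
With the change, y* = 0.29/0.028 = 10.4; it rises from 7.44.

y* ≈ 10.4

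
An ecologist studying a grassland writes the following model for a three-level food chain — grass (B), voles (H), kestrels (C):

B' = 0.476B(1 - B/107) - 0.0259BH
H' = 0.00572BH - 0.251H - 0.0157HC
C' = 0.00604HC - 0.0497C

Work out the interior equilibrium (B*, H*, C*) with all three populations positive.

From dC/dt = 0: 0.00604H* = 0.0497, so H* = 8.23.
From dB/dt = 0: 0.476(1 - B*/107) = 0.0259·8.23, giving B* = 107·(1 - 0.448) = 59.1.
From dH/dt = 0: 0.00572·59.1 - 0.251 = 0.0157C*, so C* = 0.087/0.0157 = 5.54.

B* ≈ 59.1, H* ≈ 8.23, C* ≈ 5.54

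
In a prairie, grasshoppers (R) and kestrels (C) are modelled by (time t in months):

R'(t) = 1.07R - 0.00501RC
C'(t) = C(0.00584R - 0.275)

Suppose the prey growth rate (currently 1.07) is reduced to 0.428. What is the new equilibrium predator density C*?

At the interior fixed point, setting dR/dt = 0 with R > 0 fixes C* = (prey growth rate)/(RC coefficient) — independent of the other coefficients.
With the change, C* = 0.428/0.00501 = 85.4; it falls from 214.

C* ≈ 85.4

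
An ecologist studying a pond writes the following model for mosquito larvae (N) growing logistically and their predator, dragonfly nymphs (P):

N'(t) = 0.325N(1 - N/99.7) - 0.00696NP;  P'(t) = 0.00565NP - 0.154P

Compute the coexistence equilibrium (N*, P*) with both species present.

From dP/dt = 0 with P > 0: 0.00565N* = 0.154, so N* = 27.3.
Substitute into dN/dt = 0: 0.325(1 - 27.3/99.7) = 0.00696P*.
The bracket is 0.727, giving P* = 0.236/0.00696 = 33.9.

N* ≈ 27.3, P* ≈ 33.9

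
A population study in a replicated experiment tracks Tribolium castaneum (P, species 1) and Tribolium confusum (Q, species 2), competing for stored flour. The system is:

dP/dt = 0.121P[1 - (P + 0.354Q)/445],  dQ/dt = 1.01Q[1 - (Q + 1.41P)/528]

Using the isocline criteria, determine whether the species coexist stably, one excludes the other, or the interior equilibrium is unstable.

Compare the nullcline intercepts: K1/α12 = 445/0.354 = 1260 > K2 = 528; K2/α21 = 528/1.41 = 374 < K1 = 445.
Since the inequalities point opposite ways, species 1 can invade but species 2 cannot.

species 1 excludes species 2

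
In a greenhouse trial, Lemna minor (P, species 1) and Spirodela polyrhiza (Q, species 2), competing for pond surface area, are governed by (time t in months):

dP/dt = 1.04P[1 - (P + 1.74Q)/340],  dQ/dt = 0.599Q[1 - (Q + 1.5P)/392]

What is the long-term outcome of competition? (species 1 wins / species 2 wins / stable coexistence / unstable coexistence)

Compare the nullcline intercepts: K1/α12 = 340/1.74 = 195 < K2 = 392; K2/α21 = 392/1.5 = 261 < K1 = 340.
Since both are reversed, neither can invade when rare; the interior point is a saddle.

unstable coexistence (outcome depends on initial conditions)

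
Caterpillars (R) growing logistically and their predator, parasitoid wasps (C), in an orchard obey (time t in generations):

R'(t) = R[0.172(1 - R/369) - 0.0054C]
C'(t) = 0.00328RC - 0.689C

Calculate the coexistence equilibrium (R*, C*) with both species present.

From dC/dt = 0 with C > 0: 0.00328R* = 0.689, so R* = 210.
Substitute into dR/dt = 0: 0.172(1 - 210/369) = 0.0054C*.
The bracket is 0.431, giving C* = 0.0741/0.0054 = 13.7.

R* ≈ 210, C* ≈ 13.7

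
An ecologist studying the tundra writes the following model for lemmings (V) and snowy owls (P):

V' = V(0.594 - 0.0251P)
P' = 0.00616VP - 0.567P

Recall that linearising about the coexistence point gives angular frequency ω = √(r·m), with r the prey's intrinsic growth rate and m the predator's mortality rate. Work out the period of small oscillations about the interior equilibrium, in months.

T ≈ 10.8 months

Here r = 0.594 and m = 0.567, so r·m = 0.337.
ω = √0.337 = 0.58 per month, hence T = 2π/ω ≈ 10.8 months.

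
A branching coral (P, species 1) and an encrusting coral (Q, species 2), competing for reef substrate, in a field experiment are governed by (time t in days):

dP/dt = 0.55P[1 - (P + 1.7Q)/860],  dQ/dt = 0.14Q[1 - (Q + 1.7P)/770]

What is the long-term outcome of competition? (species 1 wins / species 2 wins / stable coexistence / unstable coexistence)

Compare the nullcline intercepts: K1/α12 = 860/1.7 = 506 < K2 = 770; K2/α21 = 770/1.7 = 453 < K1 = 860.
Since both are reversed, neither can invade when rare; the interior point is a saddle.

unstable coexistence (outcome depends on initial conditions)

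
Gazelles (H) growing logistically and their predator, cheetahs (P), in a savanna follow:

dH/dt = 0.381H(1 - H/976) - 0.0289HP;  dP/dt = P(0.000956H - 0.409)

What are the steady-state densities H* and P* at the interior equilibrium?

From dP/dt = 0 with P > 0: 0.000956H* = 0.409, so H* = 428.
Substitute into dH/dt = 0: 0.381(1 - 428/976) = 0.0289P*.
The bracket is 0.562, giving P* = 0.214/0.0289 = 7.4.

H* ≈ 428, P* ≈ 7.4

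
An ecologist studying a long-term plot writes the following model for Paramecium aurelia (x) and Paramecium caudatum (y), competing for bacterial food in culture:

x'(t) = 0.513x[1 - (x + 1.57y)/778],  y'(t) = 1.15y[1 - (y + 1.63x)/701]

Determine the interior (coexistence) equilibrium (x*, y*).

Setting both brackets to zero gives the nullclines x + 1.57y = 778 and 1.63x + y = 701.
Substituting y = 701 - 1.63x into the first: x(1 - 1.57·1.63) = 778 - 1.57·701.
So x* = -323/-1.56 = 207, and then y* = 701 - 1.63·207 = 364.

x* ≈ 207, y* ≈ 364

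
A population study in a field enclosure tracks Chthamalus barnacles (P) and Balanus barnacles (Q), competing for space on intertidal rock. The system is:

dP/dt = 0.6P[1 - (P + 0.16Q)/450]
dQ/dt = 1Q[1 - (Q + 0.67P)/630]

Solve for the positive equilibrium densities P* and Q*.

P* ≈ 391, Q* ≈ 368

Setting both brackets to zero gives the nullclines P + 0.16Q = 450 and 0.67P + Q = 630.
Substituting Q = 630 - 0.67P into the first: P(1 - 0.16·0.67) = 450 - 0.16·630.
So P* = 349/0.893 = 391, and then Q* = 630 - 0.67·391 = 368.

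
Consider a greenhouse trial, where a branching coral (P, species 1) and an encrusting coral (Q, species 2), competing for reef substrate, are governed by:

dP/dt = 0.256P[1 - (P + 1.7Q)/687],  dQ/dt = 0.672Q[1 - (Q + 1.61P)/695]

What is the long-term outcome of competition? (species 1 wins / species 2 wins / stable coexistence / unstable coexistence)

Compare the nullcline intercepts: K1/α12 = 687/1.7 = 404 < K2 = 695; K2/α21 = 695/1.61 = 432 < K1 = 687.
Since both are reversed, neither can invade when rare; the interior point is a saddle.

unstable coexistence (outcome depends on initial conditions)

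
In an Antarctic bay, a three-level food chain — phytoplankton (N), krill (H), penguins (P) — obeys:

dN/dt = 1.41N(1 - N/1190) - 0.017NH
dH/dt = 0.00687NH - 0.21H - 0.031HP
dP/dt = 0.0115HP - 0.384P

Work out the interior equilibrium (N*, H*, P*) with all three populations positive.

N* ≈ 711, H* ≈ 33.4, P* ≈ 151

From dP/dt = 0: 0.0115H* = 0.384, so H* = 33.4.
From dN/dt = 0: 1.41(1 - N*/1190) = 0.017·33.4, giving N* = 1190·(1 - 0.403) = 711.
From dH/dt = 0: 0.00687·711 - 0.21 = 0.031P*, so P* = 4.67/0.031 = 151.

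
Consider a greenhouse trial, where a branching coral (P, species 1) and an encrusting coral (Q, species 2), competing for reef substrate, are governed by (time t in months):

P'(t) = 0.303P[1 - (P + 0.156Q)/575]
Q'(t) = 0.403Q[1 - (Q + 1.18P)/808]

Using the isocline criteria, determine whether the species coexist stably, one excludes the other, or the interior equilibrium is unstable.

stable coexistence

Compare the nullcline intercepts: K1/α12 = 575/0.156 = 3690 > K2 = 808; K2/α21 = 808/1.18 = 685 > K1 = 575.
Since both inequalities hold, each species can invade when rare, so the interior equilibrium is stable.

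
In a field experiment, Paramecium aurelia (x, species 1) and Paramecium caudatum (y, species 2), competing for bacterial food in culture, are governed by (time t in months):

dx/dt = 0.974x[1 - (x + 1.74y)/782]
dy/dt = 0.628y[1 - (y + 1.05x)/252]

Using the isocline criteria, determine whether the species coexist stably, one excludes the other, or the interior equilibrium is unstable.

species 1 excludes species 2

Compare the nullcline intercepts: K1/α12 = 782/1.74 = 449 > K2 = 252; K2/α21 = 252/1.05 = 240 < K1 = 782.
Since the inequalities point opposite ways, species 1 can invade but species 2 cannot.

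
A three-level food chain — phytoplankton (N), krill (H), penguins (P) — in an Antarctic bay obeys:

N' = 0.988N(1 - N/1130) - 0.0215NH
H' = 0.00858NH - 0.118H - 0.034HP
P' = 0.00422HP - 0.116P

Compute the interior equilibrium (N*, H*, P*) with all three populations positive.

N* ≈ 454, H* ≈ 27.5, P* ≈ 111

From dP/dt = 0: 0.00422H* = 0.116, so H* = 27.5.
From dN/dt = 0: 0.988(1 - N*/1130) = 0.0215·27.5, giving N* = 1130·(1 - 0.598) = 454.
From dH/dt = 0: 0.00858·454 - 0.118 = 0.034P*, so P* = 3.78/0.034 = 111.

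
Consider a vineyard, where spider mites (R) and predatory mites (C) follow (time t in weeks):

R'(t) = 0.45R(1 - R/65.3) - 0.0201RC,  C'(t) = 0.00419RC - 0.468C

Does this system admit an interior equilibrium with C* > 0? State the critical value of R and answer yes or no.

The predator equation gives dC/dt > 0 only when R > 0.468/0.00419 = 112.
Without the predator, R → K = 65.3. Since 65.3 < 112, the predator cannot invade.

Threshold R = 112; K < 112, so no, the predator goes extinct.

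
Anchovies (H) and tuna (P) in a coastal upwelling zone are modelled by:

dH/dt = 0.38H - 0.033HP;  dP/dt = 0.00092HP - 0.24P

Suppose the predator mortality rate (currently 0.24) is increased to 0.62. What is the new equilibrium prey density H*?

At the interior fixed point, setting dP/dt = 0 with P > 0 fixes H* = (predator death rate)/(HP coefficient) — independent of the other coefficients.
With the change, H* = 0.62/0.00092 = 674; it rises from 261.

H* ≈ 674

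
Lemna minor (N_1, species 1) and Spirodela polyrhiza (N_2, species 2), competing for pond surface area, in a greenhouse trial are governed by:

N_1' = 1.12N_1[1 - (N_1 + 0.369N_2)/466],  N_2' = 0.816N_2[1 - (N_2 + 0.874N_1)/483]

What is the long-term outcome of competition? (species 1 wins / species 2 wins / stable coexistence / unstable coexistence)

Compare the nullcline intercepts: K1/α12 = 466/0.369 = 1260 > K2 = 483; K2/α21 = 483/0.874 = 553 > K1 = 466.
Since both inequalities hold, each species can invade when rare, so the interior equilibrium is stable.

stable coexistence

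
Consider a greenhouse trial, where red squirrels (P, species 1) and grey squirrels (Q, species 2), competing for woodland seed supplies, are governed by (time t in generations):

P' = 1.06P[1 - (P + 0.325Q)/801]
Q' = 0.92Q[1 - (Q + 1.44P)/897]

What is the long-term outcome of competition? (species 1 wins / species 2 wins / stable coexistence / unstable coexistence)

species 1 excludes species 2

Compare the nullcline intercepts: K1/α12 = 801/0.325 = 2460 > K2 = 897; K2/α21 = 897/1.44 = 623 < K1 = 801.
Since the inequalities point opposite ways, species 1 can invade but species 2 cannot.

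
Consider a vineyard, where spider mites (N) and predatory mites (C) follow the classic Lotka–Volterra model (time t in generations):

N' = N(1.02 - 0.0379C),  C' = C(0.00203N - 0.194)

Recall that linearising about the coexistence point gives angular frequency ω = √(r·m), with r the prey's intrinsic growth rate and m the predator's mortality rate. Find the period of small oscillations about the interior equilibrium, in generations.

Here r = 1.02 and m = 0.194, so r·m = 0.198.
ω = √0.198 = 0.445 per generation, hence T = 2π/ω ≈ 14.1 generations.

T ≈ 14.1 generations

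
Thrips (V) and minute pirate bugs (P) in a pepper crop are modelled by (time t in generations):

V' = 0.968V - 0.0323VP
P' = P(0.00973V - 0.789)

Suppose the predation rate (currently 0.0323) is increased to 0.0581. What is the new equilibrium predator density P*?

At the interior fixed point, setting dV/dt = 0 with V > 0 fixes P* = (prey growth rate)/(VP coefficient) — independent of the other coefficients.
With the change, P* = 0.968/0.0581 = 16.7; it falls from 30.

P* ≈ 16.7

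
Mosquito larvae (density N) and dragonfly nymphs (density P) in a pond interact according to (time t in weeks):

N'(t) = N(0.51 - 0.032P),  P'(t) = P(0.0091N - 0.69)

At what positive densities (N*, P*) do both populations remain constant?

Set dP/dt = 0 with P > 0: 0.0091N - 0.69 = 0, so N* = 0.69/0.0091 = 75.8.
Set dN/dt = 0 with N > 0: 0.51 - 0.032P = 0, so P* = 0.51/0.032 = 15.9.

N* ≈ 75.8, P* ≈ 15.9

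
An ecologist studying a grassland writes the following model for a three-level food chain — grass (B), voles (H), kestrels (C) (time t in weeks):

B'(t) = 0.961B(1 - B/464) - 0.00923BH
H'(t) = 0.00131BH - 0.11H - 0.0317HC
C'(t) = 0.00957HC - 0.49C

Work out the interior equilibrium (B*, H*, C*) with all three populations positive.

B* ≈ 236, H* ≈ 51.2, C* ≈ 6.28

From dC/dt = 0: 0.00957H* = 0.49, so H* = 51.2.
From dB/dt = 0: 0.961(1 - B*/464) = 0.00923·51.2, giving B* = 464·(1 - 0.492) = 236.
From dH/dt = 0: 0.00131·236 - 0.11 = 0.0317C*, so C* = 0.199/0.0317 = 6.28.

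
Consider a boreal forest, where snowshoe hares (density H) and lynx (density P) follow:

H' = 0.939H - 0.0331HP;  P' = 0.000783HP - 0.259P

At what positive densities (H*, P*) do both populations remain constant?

Set dP/dt = 0 with P > 0: 0.000783H - 0.259 = 0, so H* = 0.259/0.000783 = 331.
Set dH/dt = 0 with H > 0: 0.939 - 0.0331P = 0, so P* = 0.939/0.0331 = 28.4.

H* ≈ 331, P* ≈ 28.4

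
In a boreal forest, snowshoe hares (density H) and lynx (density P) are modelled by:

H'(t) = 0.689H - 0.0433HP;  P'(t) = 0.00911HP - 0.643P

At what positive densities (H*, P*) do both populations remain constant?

Set dP/dt = 0 with P > 0: 0.00911H - 0.643 = 0, so H* = 0.643/0.00911 = 70.6.
Set dH/dt = 0 with H > 0: 0.689 - 0.0433P = 0, so P* = 0.689/0.0433 = 15.9.

H* ≈ 70.6, P* ≈ 15.9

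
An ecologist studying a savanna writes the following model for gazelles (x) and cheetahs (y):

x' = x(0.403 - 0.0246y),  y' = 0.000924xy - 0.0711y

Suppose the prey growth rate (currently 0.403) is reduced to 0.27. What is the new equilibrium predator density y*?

At the interior fixed point, setting dx/dt = 0 with x > 0 fixes y* = (prey growth rate)/(xy coefficient) — independent of the other coefficients.
With the change, y* = 0.27/0.0246 = 11; it falls from 16.4.

y* ≈ 11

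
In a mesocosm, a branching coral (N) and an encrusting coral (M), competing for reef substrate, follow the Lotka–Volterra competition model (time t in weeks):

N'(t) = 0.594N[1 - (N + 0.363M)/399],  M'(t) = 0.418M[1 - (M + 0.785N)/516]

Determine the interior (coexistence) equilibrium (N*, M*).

Setting both brackets to zero gives the nullclines N + 0.363M = 399 and 0.785N + M = 516.
Substituting M = 516 - 0.785N into the first: N(1 - 0.363·0.785) = 399 - 0.363·516.
So N* = 212/0.715 = 296, and then M* = 516 - 0.785·296 = 284.

N* ≈ 296, M* ≈ 284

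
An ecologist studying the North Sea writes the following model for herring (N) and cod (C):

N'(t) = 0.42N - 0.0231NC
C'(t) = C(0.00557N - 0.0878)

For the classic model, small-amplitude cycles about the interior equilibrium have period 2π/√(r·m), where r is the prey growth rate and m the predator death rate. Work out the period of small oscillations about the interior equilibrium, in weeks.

T ≈ 32.7 weeks

Here r = 0.42 and m = 0.0878, so r·m = 0.0369.
ω = √0.0369 = 0.192 per week, hence T = 2π/ω ≈ 32.7 weeks.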